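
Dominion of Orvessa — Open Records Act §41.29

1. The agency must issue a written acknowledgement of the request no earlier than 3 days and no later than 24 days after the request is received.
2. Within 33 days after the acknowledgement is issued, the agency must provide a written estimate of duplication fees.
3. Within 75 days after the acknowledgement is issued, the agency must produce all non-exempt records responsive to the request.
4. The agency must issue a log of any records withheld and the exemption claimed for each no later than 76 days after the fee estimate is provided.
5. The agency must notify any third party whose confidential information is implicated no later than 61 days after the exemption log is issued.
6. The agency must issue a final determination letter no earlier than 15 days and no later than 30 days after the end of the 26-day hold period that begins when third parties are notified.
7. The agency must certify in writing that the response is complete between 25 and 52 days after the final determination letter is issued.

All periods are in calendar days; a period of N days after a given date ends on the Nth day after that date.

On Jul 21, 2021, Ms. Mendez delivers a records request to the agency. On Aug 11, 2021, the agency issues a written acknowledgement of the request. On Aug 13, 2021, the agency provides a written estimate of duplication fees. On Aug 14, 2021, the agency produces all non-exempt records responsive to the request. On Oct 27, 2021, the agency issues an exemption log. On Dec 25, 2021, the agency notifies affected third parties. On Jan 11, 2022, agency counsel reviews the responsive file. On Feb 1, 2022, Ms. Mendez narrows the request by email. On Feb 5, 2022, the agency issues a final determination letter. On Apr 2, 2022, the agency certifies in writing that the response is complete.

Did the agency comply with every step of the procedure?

No

Step 1 — 3 and 24 days from Jul 21, 2021 (when the request is received) are Jul 24, 2021 and Aug 14, 2021 respectively; done Aug 11, 2021 — within the window.
Step 2 — counting 33 days from Aug 11, 2021 (when the acknowledgement is issued) gives a deadline of Sep 13, 2021; done Aug 13, 2021 — timely.
Step 3 — counting 75 days from Aug 11, 2021 (when the acknowledgement is issued) gives a deadline of Oct 25, 2021; done Aug 14, 2021 — timely.
Step 4 — counting 76 days from Aug 13, 2021 (when the fee estimate is provided) gives a deadline of Oct 28, 2021; Oct 27, 2021 is within that limit.
Step 5 — counting 61 days from Oct 27, 2021 (when the exemption log is issued) gives a deadline of Dec 27, 2021; Dec 25, 2021 is within that limit.
Step 6 — 15 and 30 days from Jan 20, 2022 (end of the 26-day hold period, which began when third parties are notified on Dec 25, 2021) are Feb 4, 2022 and Feb 19, 2022 respectively; done Feb 5, 2022, which is between those dates.
Step 7 — 25 and 52 days from Feb 5, 2022 (when the final determination letter is issued) are Mar 2, 2022 and Mar 29, 2022 respectively; Apr 2, 2022 is 4 days past the end of the window.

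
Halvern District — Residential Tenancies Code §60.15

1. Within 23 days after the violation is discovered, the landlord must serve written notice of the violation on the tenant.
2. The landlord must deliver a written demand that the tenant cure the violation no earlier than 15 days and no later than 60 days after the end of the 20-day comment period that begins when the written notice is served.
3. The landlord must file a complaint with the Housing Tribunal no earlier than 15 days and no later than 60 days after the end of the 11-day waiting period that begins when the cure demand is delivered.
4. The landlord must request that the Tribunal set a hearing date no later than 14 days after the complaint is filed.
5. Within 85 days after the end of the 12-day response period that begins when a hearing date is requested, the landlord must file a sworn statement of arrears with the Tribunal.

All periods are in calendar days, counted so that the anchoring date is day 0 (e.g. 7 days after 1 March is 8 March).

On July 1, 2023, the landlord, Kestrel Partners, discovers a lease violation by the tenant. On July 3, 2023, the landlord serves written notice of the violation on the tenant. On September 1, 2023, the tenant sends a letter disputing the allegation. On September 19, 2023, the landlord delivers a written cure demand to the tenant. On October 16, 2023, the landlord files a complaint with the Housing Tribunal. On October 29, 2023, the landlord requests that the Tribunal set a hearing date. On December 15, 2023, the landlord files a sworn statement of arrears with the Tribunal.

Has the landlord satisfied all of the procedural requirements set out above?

(1) due by July 1, 2023 + 23 days = July 24, 2023; July 3, 2023 is within that limit.
(2) the permitted window runs from July 23, 2023 + 15 = August 7, 2023 to July 23, 2023 + 60 = September 21, 2023; done September 19, 2023, which is between those dates.
(3) the permitted window runs from September 30, 2023 + 15 = October 15, 2023 to September 30, 2023 + 60 = November 29, 2023; done October 16, 2023, which is between those dates.
(4) due by October 16, 2023 + 14 days = October 30, 2023; done October 29, 2023 — timely.
(5) due by November 10, 2023 + 85 days = February 3, 2024; December 15, 2023 is within that limit.

Yes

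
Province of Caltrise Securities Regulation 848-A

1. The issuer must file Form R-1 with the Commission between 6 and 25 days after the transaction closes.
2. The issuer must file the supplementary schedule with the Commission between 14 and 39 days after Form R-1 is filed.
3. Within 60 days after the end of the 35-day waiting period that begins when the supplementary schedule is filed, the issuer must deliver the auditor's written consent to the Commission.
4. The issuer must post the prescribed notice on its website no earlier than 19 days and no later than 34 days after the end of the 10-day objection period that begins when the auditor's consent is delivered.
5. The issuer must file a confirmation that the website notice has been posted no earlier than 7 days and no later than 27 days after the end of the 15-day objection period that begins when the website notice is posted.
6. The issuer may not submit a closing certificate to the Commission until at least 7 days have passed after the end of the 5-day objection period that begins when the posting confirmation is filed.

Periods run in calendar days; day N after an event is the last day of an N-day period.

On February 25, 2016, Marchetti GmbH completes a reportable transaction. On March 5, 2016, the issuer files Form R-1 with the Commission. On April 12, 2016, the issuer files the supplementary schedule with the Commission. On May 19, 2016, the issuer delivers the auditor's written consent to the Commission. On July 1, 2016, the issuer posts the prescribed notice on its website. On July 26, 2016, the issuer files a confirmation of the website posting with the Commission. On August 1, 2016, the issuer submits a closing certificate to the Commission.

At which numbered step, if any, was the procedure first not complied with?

(1) the permitted window runs from February 25, 2016 + 6 = March 2, 2016 to February 25, 2016 + 25 = March 21, 2016; March 5, 2016 falls inside that range.
(2) the permitted window runs from March 5, 2016 + 14 = March 19, 2016 to March 5, 2016 + 39 = April 13, 2016; April 12, 2016 falls inside that range.
(3) due by May 17, 2016 + 60 days = July 16, 2016; completed May 19, 2016, before the deadline.
(4) the permitted window runs from May 29, 2016 + 19 = June 17, 2016 to May 29, 2016 + 34 = July 2, 2016; done July 1, 2016 — within the window.
(5) the permitted window runs from July 16, 2016 + 7 = July 23, 2016 to July 16, 2016 + 27 = August 12, 2016; July 26, 2016 falls inside that range.
(6) permitted from July 31, 2016 + 7 days = August 7, 2016 onward; done August 1, 2016 — 6 days too early.

Step 6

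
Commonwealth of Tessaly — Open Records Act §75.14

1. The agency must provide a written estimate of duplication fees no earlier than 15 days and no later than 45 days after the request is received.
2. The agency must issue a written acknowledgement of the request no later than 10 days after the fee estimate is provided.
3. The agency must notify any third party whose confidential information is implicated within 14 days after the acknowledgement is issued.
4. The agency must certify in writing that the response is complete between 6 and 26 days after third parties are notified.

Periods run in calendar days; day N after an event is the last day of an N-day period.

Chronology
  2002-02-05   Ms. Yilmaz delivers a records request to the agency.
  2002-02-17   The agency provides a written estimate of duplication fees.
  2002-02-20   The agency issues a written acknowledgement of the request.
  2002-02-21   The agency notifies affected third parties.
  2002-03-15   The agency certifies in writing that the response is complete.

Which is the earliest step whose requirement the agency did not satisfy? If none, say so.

Step 1: the window is 15–45 days after 2002-02-05 (when the request is received), so 2002-02-20 through 2002-03-22; done 2002-02-17 — 3 days before the window opened.

Step 1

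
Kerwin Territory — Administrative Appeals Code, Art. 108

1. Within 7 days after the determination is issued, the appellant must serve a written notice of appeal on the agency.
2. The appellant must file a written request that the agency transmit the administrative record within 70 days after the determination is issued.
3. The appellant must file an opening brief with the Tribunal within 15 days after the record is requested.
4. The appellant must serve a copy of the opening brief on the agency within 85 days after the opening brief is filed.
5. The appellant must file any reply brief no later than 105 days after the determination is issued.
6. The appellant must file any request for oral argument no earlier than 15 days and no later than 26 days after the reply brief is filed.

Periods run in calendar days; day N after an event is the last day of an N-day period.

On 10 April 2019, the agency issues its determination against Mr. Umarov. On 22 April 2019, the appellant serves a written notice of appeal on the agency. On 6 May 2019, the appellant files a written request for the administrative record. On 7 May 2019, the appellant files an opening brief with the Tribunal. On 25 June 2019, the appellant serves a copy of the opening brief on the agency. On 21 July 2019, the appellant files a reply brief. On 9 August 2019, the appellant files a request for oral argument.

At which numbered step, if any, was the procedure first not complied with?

(1) due by 10 April 2019 + 7 days = 17 April 2019; done 22 April 2019 — 5 days late.

Step 1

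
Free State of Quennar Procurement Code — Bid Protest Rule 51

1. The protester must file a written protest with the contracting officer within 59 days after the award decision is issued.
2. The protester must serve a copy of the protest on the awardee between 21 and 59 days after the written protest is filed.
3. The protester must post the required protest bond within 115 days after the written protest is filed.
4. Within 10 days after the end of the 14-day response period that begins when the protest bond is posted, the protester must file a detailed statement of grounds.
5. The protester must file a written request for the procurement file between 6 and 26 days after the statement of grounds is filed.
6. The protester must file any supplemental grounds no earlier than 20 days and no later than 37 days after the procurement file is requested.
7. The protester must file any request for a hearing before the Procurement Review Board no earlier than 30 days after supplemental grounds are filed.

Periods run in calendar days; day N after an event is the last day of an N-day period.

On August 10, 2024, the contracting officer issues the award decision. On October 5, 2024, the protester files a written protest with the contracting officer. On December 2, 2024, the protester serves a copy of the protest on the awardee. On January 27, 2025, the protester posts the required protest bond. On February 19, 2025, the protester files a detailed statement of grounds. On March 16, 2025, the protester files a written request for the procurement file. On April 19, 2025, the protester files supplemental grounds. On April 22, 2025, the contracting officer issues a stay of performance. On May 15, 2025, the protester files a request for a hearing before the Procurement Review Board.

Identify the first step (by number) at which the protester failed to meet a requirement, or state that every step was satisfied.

Step 1: 59 days after August 10, 2024 (when the award decision is issued) is October 8, 2024; October 5, 2024 is within that limit.
Step 2: the window is 21–59 days after October 5, 2024 (when the written protest is filed), so October 26, 2024 through December 3, 2024; December 2, 2024 falls inside that range.
Step 3: 115 days after October 5, 2024 (when the written protest is filed) is January 28, 2025; completed January 27, 2025, before the deadline.
Step 4: 10 days after February 10, 2025 (end of the 14-day response period, which began when the protest bond is posted on January 27, 2025) is February 20, 2025; February 19, 2025 is within that limit.
Step 5: the window is 6–26 days after February 19, 2025 (when the statement of grounds is filed), so February 25, 2025 through March 17, 2025; done March 16, 2025 — within the window.
Step 6: the window is 20–37 days after March 16, 2025 (when the procurement file is requested), so April 5, 2025 through April 22, 2025; done April 19, 2025, which is between those dates.
Step 7: the earliest permitted date is 30 days after April 19, 2025 (when supplemental grounds are filed), i.e. May 19, 2025; May 15, 2025 is 4 days before the earliest permitted date.

Step 7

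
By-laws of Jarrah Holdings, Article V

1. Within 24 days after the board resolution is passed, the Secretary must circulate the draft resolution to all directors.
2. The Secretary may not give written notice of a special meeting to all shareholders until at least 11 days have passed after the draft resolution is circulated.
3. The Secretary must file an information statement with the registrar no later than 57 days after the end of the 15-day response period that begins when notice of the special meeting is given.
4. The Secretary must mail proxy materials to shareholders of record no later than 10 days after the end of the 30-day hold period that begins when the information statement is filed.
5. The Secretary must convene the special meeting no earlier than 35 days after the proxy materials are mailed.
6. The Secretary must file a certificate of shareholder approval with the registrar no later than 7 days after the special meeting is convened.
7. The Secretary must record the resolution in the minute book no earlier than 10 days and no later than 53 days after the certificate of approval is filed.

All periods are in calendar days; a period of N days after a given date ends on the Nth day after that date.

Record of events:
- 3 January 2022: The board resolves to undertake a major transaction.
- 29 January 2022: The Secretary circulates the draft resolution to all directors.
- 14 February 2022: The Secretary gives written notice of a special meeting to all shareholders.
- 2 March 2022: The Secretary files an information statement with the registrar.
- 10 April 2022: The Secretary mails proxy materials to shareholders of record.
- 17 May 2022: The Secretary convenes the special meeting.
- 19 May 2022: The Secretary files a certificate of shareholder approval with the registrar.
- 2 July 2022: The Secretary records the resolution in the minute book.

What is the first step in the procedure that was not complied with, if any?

Step 1

Step 1 — counting 24 days from 3 January 2022 (when the board resolution is passed) gives a deadline of 27 January 2022; not done until 29 January 2022, 2 days after the deadline.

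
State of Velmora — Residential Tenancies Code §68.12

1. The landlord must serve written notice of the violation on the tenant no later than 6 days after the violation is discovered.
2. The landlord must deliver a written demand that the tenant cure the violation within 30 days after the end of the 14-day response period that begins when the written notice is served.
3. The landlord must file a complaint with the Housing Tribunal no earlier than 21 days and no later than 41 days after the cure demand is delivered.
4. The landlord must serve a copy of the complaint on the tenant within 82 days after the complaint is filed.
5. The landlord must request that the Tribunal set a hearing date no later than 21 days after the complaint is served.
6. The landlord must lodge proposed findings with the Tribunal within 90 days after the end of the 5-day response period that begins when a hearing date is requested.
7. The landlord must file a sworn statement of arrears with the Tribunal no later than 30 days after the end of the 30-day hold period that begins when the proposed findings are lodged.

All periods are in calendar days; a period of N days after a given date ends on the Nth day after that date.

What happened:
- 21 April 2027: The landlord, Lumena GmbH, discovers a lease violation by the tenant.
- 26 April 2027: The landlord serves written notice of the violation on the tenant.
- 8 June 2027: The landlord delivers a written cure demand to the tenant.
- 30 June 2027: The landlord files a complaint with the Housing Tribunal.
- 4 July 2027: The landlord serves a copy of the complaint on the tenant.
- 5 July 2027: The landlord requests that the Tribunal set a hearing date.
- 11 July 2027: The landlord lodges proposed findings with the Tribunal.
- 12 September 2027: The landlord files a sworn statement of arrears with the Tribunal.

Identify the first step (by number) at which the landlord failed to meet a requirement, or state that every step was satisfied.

Step 7

Step 1 — counting 6 days from 21 April 2027 (when the violation is discovered) gives a deadline of 27 April 2027; 26 April 2027 is within that limit.
Step 2 — counting 30 days from 10 May 2027 (end of the 14-day response period, which began when the written notice is served on 26 April 2027) gives a deadline of 9 June 2027; 8 June 2027 is within that limit.
Step 3 — 21 and 41 days from 8 June 2027 (when the cure demand is delivered) are 29 June 2027 and 19 July 2027 respectively; 30 June 2027 falls inside that range.
Step 4 — counting 82 days from 30 June 2027 (when the complaint is filed) gives a deadline of 20 September 2027; completed 4 July 2027, before the deadline.
Step 5 — counting 21 days from 4 July 2027 (when the complaint is served) gives a deadline of 25 July 2027; done 5 July 2027 — timely.
Step 6 — counting 90 days from 10 July 2027 (end of the 5-day response period, which began when a hearing date is requested on 5 July 2027) gives a deadline of 8 October 2027; completed 11 July 2027, before the deadline.
Step 7 — counting 30 days from 10 August 2027 (end of the 30-day hold period, which began when the proposed findings are lodged on 11 July 2027) gives a deadline of 9 September 2027; 12 September 2027 misses that deadline by 3 days.
That is the first point of non-compliance.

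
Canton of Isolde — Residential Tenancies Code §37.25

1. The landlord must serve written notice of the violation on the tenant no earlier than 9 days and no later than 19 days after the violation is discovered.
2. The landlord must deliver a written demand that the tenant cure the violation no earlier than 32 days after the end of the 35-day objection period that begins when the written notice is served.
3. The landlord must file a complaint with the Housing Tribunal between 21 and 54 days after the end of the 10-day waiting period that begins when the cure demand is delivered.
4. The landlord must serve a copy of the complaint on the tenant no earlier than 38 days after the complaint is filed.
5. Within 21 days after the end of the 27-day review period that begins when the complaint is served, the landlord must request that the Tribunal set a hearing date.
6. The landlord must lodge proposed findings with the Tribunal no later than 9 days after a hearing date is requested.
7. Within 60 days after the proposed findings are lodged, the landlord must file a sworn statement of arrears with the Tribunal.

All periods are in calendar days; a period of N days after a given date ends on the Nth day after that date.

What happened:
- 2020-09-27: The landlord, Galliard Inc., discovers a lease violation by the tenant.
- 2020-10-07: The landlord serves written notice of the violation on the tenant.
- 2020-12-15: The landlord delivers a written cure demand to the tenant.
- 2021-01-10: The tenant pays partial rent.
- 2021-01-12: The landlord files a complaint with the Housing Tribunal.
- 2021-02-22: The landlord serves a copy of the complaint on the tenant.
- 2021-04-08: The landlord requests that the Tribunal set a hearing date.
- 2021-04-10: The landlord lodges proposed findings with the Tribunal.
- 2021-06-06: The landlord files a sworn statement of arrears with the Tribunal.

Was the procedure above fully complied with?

Step 1 — 9 and 19 days from 2020-09-27 (when the violation is discovered) are 2020-10-06 and 2020-10-16 respectively; done 2020-10-07, which is between those dates.
Step 2 — must wait 32 days from 2020-11-11 (end of the 35-day objection period, which began when the written notice is served on 2020-10-07), so not before 2020-12-13; done 2020-12-15, after the minimum wait.
Step 3 — 21 and 54 days from 2020-12-25 (end of the 10-day waiting period, which began when the cure demand is delivered on 2020-12-15) are 2021-01-15 and 2021-02-17 respectively; done 2021-01-12 — 3 days before the window opened.
That is the first point of non-compliance.

No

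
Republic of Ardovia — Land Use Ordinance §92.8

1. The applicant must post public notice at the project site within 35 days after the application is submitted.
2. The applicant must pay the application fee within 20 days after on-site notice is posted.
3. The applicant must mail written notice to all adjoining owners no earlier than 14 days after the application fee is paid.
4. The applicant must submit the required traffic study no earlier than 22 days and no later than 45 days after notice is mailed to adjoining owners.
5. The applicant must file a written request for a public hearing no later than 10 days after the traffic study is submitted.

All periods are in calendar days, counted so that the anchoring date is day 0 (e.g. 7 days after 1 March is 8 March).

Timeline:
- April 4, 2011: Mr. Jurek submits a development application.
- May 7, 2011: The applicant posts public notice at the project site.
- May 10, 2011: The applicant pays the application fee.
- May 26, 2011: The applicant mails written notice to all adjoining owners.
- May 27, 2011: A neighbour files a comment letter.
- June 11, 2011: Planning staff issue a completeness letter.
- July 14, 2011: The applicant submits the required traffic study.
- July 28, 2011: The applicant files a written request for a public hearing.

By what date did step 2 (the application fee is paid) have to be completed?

Step 2 runs from May 7, 2011, when on-site notice is posted. 20 days after May 7, 2011 is May 27, 2011.

May 27, 2011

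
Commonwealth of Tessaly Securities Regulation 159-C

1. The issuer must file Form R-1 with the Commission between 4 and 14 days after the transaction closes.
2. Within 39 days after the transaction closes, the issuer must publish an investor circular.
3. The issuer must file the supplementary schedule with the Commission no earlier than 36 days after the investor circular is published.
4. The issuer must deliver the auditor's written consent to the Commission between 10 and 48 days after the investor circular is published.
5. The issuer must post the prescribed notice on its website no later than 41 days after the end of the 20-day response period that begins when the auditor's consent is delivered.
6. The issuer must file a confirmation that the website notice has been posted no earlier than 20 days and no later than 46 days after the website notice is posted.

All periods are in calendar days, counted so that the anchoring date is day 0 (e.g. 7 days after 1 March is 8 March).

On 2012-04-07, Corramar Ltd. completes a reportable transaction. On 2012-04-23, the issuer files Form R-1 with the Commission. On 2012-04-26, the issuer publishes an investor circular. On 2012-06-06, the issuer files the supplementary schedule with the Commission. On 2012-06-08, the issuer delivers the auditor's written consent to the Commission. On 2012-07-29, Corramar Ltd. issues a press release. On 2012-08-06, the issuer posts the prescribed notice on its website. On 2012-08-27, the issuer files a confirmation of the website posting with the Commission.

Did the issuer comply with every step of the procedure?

No

(1) the permitted window runs from 2012-04-07 + 4 = 2012-04-11 to 2012-04-07 + 14 = 2012-04-21; done 2012-04-23 — 2 days after the window closed.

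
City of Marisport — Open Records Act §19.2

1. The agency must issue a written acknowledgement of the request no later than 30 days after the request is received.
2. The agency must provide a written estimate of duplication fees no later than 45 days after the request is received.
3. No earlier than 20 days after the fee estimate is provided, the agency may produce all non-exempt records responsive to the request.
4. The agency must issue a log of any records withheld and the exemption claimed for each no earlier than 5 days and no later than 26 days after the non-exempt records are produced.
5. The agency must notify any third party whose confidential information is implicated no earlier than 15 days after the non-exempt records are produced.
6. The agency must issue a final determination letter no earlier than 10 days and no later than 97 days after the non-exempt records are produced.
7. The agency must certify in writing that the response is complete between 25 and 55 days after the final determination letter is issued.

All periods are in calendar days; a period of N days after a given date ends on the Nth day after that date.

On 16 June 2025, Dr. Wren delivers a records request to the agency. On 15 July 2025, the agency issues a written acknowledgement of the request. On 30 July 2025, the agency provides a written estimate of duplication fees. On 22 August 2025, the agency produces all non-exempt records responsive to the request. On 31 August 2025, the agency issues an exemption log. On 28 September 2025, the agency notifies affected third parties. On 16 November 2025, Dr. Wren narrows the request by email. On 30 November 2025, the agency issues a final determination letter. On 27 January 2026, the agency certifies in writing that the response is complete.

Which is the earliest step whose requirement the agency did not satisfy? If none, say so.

Step 1: 30 days after 16 June 2025 (when the request is received) is 16 July 2025; done 15 July 2025 — timely.
Step 2: 45 days after 16 June 2025 (when the request is received) is 31 July 2025; completed 30 July 2025, before the deadline.
Step 3: the earliest permitted date is 20 days after 30 July 2025 (when the fee estimate is provided), i.e. 19 August 2025; 22 August 2025 is on or after that date.
Step 4: the window is 5–26 days after 22 August 2025 (when the non-exempt records are produced), so 27 August 2025 through 17 September 2025; done 31 August 2025, which is between those dates.
Step 5: the earliest permitted date is 15 days after 22 August 2025 (when the non-exempt records are produced), i.e. 6 September 2025; 28 September 2025 is on or after that date.
Step 6: the window is 10–97 days after 22 August 2025 (when the non-exempt records are produced), so 1 September 2025 through 27 November 2025; done 30 November 2025 — 3 days after the window closed.

Step 6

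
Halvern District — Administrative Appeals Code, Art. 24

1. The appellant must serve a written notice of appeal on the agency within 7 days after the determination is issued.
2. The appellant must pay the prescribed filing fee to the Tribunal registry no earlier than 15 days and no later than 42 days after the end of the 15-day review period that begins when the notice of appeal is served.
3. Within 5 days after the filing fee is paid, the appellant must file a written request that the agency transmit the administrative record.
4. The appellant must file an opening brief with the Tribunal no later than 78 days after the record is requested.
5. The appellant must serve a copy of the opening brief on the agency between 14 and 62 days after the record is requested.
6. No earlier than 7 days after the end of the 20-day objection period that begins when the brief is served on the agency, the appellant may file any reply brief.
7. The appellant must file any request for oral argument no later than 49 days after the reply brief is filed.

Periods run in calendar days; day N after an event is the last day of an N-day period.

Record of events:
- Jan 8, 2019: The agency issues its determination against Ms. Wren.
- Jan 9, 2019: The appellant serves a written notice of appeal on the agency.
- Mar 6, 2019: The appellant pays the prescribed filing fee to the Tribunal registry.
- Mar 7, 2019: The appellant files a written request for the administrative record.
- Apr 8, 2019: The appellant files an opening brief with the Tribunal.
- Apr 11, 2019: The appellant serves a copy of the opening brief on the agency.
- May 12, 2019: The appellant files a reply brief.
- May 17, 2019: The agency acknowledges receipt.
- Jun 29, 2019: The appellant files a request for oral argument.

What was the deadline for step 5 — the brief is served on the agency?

May 8, 2019

Step 5 runs from Mar 7, 2019, when the record is requested. The window is 14–62 days after Mar 7, 2019; it closes on May 8, 2019.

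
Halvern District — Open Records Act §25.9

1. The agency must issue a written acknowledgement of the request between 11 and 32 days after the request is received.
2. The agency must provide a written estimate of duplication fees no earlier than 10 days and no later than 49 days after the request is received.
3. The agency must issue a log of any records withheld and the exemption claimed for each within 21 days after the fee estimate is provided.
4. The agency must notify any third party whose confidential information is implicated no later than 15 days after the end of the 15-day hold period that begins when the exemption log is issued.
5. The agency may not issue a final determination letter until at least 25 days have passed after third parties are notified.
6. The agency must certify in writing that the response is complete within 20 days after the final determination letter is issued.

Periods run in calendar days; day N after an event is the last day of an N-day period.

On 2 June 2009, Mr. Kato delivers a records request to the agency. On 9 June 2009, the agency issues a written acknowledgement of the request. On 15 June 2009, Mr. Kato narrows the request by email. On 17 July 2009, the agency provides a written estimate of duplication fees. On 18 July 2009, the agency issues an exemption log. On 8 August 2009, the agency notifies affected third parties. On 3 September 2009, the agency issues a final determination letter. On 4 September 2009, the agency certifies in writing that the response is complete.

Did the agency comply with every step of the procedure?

No

(1) the permitted window runs from 2 June 2009 + 11 = 13 June 2009 to 2 June 2009 + 32 = 4 July 2009; 9 June 2009 is 4 days too early.
The analysis stops there.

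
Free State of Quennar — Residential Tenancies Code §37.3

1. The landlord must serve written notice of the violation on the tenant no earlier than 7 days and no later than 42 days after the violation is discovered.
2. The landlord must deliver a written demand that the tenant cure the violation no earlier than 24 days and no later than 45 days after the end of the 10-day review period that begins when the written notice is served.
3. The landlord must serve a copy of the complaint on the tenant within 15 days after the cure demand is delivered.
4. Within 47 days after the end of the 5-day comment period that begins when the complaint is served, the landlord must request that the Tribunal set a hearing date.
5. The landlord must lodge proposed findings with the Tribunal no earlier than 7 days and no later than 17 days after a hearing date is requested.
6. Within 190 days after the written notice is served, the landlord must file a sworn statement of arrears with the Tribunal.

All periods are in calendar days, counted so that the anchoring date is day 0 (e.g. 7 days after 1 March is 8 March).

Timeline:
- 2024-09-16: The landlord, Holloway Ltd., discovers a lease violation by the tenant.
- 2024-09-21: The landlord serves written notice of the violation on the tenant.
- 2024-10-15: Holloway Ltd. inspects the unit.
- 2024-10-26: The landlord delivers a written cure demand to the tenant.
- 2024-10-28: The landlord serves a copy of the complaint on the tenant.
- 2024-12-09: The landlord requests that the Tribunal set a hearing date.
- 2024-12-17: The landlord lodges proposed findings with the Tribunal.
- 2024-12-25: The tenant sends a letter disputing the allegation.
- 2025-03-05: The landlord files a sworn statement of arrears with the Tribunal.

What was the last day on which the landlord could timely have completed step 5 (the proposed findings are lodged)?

Step 5 runs from 2024-12-09, when a hearing date is requested. The window is 7–17 days after 2024-12-09; it closes on 2024-12-26.

2024-12-26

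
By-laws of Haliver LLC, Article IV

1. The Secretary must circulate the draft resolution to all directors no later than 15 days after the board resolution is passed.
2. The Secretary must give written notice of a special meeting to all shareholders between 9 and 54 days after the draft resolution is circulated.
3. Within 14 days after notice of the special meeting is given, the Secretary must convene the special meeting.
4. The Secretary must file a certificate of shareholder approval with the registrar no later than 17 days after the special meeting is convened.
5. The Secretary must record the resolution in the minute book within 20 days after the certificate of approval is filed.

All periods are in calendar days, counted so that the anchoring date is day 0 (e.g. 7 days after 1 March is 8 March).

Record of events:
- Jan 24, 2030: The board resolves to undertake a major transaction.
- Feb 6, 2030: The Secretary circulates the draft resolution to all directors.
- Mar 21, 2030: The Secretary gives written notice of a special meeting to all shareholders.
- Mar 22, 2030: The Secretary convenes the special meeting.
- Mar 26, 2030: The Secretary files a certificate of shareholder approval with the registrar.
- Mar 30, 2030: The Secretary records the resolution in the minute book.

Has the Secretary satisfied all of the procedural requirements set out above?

Yes

Step 1 — counting 15 days from Jan 24, 2030 (when the board resolution is passed) gives a deadline of Feb 8, 2030; completed Feb 6, 2030, before the deadline.
Step 2 — 9 and 54 days from Feb 6, 2030 (when the draft resolution is circulated) are Feb 15, 2030 and Apr 1, 2030 respectively; Mar 21, 2030 falls inside that range.
Step 3 — counting 14 days from Mar 21, 2030 (when notice of the special meeting is given) gives a deadline of Apr 4, 2030; completed Mar 22, 2030, before the deadline.
Step 4 — counting 17 days from Mar 22, 2030 (when the special meeting is convened) gives a deadline of Apr 8, 2030; Mar 26, 2030 is within that limit.
Step 5 — counting 20 days from Mar 26, 2030 (when the certificate of approval is filed) gives a deadline of Apr 15, 2030; done Mar 30, 2030 — timely.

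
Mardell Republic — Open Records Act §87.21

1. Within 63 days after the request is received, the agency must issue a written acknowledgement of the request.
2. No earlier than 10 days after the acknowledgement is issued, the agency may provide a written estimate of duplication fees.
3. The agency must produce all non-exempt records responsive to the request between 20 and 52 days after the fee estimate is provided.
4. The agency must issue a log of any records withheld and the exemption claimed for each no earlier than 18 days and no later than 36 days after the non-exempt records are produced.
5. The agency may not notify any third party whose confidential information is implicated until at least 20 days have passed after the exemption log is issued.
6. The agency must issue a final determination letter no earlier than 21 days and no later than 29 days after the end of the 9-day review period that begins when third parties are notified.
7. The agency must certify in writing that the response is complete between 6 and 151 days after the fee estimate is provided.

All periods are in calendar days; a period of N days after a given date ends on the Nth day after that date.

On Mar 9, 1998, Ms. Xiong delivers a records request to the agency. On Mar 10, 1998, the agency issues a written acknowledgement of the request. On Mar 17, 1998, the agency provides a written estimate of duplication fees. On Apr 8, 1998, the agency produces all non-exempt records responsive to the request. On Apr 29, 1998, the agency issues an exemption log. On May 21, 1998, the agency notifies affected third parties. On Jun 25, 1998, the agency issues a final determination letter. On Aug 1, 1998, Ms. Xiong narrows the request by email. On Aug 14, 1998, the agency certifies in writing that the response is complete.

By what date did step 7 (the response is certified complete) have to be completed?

Step 7 runs from Mar 17, 1998, when the fee estimate is provided. The window is 6–151 days after Mar 17, 1998; it closes on Aug 15, 1998.

Aug 15, 1998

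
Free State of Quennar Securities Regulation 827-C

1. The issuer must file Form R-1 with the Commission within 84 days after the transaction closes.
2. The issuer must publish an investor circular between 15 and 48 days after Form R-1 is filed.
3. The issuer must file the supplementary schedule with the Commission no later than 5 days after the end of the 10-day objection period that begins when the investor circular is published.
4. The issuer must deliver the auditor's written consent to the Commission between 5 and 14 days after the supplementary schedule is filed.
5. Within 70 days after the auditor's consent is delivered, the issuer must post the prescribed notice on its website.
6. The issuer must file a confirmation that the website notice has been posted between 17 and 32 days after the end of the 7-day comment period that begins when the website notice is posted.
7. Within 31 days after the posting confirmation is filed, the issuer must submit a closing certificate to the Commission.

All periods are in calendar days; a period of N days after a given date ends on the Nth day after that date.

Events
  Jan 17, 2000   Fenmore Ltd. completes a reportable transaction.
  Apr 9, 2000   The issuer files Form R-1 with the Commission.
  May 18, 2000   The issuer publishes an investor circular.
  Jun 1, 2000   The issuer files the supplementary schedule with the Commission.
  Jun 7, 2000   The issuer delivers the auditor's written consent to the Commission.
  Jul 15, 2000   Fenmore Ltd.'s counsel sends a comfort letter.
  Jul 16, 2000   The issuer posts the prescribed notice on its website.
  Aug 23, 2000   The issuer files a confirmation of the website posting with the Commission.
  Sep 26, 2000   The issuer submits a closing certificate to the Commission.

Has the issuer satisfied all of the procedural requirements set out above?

Step 1: 84 days after Jan 17, 2000 (when the transaction closes) is Apr 10, 2000; completed Apr 9, 2000, before the deadline.
Step 2: the window is 15–48 days after Apr 9, 2000 (when Form R-1 is filed), so Apr 24, 2000 through May 27, 2000; done May 18, 2000, which is between those dates.
Step 3: 5 days after May 28, 2000 (end of the 10-day objection period, which began when the investor circular is published on May 18, 2000) is Jun 2, 2000; completed Jun 1, 2000, before the deadline.
Step 4: the window is 5–14 days after Jun 1, 2000 (when the supplementary schedule is filed), so Jun 6, 2000 through Jun 15, 2000; done Jun 7, 2000 — within the window.
Step 5: 70 days after Jun 7, 2000 (when the auditor's consent is delivered) is Aug 16, 2000; done Jul 16, 2000 — timely.
Step 6: the window is 17–32 days after Jul 23, 2000 (end of the 7-day comment period, which began when the website notice is posted on Jul 16, 2000), so Aug 9, 2000 through Aug 24, 2000; Aug 23, 2000 falls inside that range.
Step 7: 31 days after Aug 23, 2000 (when the posting confirmation is filed) is Sep 23, 2000; not done until Sep 26, 2000, 3 days after the deadline.

No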